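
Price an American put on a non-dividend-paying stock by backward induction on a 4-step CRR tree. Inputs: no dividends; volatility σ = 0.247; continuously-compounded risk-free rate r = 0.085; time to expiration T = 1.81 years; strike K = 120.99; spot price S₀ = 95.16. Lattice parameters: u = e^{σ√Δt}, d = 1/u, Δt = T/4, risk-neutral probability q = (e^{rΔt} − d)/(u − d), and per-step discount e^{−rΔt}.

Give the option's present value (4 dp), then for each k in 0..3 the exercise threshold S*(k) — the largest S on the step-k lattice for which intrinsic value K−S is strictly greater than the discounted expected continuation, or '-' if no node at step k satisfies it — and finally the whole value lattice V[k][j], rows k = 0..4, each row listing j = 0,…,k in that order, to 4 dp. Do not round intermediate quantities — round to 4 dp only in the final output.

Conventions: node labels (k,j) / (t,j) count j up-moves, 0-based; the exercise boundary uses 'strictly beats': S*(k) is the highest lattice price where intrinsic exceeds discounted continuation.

price = 25.8300
boundary = 95.1600 80.5926 95.1600 80.5926
tree:
25.8300
40.3974 12.9214
52.7347 25.8300 4.2995
63.1834 40.3974 10.5383 0.0000
72.0326 52.7347 25.8300 0.0000 0.0000

Δt=0.45250, u=1.18075, d=0.84692, q=0.57602, disc=e^(-rΔt)=0.96227
k=4 terminal: V=max(K-S,0) → 72.0326 52.7347 25.8300 0.0000 0.0000
k=3: j=0 S=57.8066 intr=63.1834 cont=58.6182 V=63.1834[EX]; j=1 S=80.5926 intr=40.3974 cont=35.8321 V=40.3974[EX]; j=2 S=112.3604 intr=8.6296 cont=10.5383 V=10.5383[hold]; j=3 S=156.6504 intr=0.0000 cont=0.0000 V=0.0000[hold]  S*(3)=80.5926
k=2: j=0 S=68.2553 intr=52.7347 cont=48.1695 V=52.7347[EX]; j=1 S=95.1600 intr=25.8300 cont=22.3228 V=25.8300[EX]; j=2 S=132.6699 intr=0.0000 cont=4.2995 V=4.2995[hold]  S*(2)=95.1600
k=1: j=0 S=80.5926 intr=40.3974 cont=35.8321 V=40.3974[EX]; j=1 S=112.3604 intr=8.6296 cont=12.9214 V=12.9214[hold]  S*(1)=80.5926
k=0: j=0 S=95.1600 intr=25.8300 cont=23.6437 V=25.8300[EX]  S*(0)=95.1600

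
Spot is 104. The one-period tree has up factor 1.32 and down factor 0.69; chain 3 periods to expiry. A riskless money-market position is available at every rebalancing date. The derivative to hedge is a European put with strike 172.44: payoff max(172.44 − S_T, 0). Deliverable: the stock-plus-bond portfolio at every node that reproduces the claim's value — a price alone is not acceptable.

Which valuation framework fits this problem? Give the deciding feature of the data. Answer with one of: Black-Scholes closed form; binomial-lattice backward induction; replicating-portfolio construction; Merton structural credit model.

Key observation: the task asks for the hedge itself — share and bond holdings at every node of the 3-period tree on spot 104 with factors 1.32/0.69 — which is exactly what the replicating-portfolio construction produces.

framework: replicating-portfolio construction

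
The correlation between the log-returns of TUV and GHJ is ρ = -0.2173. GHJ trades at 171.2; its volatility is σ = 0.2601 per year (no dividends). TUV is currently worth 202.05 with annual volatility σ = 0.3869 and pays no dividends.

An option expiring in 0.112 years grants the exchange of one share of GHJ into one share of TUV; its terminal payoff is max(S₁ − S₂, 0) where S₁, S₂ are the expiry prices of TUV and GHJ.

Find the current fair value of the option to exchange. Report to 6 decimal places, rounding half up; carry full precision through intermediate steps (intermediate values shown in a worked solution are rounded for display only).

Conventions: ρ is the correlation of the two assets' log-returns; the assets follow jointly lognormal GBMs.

exchange price = 33.653927

σ_eff = √(σ₁² + σ₂² − 2ρσ₁σ₂) = √(0.3869² + 0.2601² − 2·-0.2173·0.3869·0.2601) = 0.510958
d₁ = (ln(S₁/S₂) + (q₂ − q₁ + σ_eff²/2)T) / (σ_eff√T) = (ln(202.05/171.2) + (0.0 − 0.0 + 0.130539)·0.112) / 0.170999 = 1.054408
d₂ = d₁ − σ_eff√T = 1.054408 − 0.170999 = 0.883408
N(d₁) = 0.854152,  N(d₂) = 0.811492
V = S₁·e^{−q₁T}·N(d₁) − S₂·e^{−q₂T}·N(d₂) = 172.581388 − 138.927461 = 33.653927
Key observation: no risk-free rate is needed — with the second asset as numeraire the exchange option is a call on the ratio S₁/S₂, and r cancels out of the value.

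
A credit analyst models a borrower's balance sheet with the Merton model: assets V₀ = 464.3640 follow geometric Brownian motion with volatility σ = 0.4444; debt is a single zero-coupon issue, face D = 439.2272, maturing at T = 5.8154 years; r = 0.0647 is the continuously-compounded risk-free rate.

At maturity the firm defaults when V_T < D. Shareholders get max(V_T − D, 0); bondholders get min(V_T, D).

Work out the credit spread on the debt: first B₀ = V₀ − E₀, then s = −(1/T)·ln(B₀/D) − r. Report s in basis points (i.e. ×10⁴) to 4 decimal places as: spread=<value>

spread=576.8435

Work the structural quantities from V₀ = 464.3640 against face 439.2272:
d₁ = [ln(V₀/D) + (r + σ²/2)T] / (σ√T)
   = [ln(464.3640/439.2272) + (0.0647 + 0.5·0.4444²)·5.8154] / (0.4444·√5.8154)
   = [0.055652 + 0.950502] / 1.071677 = 0.938859
d₂ = d₁ − σ√T = 0.938859 − 1.071677 = -0.132817
N(d₁) = 0.826099,  N(d₂) = 0.447169,  e^(−rT) = 0.686426
E₀ = V₀·N(d₁) − D·e^(−rT)·N(d₂)
   = 464.3640·0.826099 − 439.2272·0.686426·0.447169 = 248.790293
B₀ = V₀ − E₀ = 464.3640 − 248.790293 = 215.573707
spread = −(1/T)·ln(B₀/D) − r = −(1/5.8154)·ln(215.573707/439.2272) − 0.0647 = 0.05768435
in basis points: 0.05768435 × 10⁴ = 576.8435 bp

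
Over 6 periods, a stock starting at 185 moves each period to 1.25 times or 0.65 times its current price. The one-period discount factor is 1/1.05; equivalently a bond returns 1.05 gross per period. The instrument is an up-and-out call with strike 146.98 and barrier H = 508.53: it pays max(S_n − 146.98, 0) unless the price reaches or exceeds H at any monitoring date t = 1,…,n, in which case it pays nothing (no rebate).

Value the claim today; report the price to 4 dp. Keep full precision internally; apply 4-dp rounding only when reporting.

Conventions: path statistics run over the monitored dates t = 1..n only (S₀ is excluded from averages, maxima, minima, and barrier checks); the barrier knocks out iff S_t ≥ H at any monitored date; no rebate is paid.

Set p* = 0.6667 (from d < R < u); the path-dependent value is the discounted p*-expectation over all price paths.
Enumerate all 2^6 = 64 price paths (U = up ×1.25, D = down ×0.65); each path with k up-moves has probability p*^k·(1−p*)^(6−k).
DDDDDD: M=120.2500, payoff=0.0000, prob=0.001372
UDDDDD: M=231.2500, payoff=0.0000, prob=0.002743
DUDDDD: M=150.3125, payoff=0.0000, prob=0.002743
UUDDDD: M=289.0625, payoff=0.0000, prob=0.005487
DDUDDD: M=120.2500, payoff=0.0000, prob=0.002743
UDUDDD: M=231.2500, payoff=0.0000, prob=0.005487
DUUDDD: M=187.8906, payoff=0.0000, prob=0.005487
UUUDDD: M=361.3281, payoff=0.0000, prob=0.010974
DDDUDD: M=120.2500, payoff=0.0000, prob=0.002743
UDDUDD: M=231.2500, payoff=0.0000, prob=0.005487
DUDUDD: M=150.3125, payoff=0.0000, prob=0.005487
UUDUDD: M=289.0625, payoff=0.0000, prob=0.010974
DDUUDD: M=122.1289, payoff=0.0000, prob=0.005487
UDUUDD: M=234.8633, payoff=0.0000, prob=0.010974
DUUUDD: M=234.8633, payoff=0.0000, prob=0.010974
UUUUDD: M=451.6602, payoff=43.8464, prob=0.021948
DDDDUD: M=120.2500, payoff=0.0000, prob=0.002743
UDDDUD: M=231.2500, payoff=0.0000, prob=0.005487
DUDDUD: M=150.3125, payoff=0.0000, prob=0.005487
UUDDUD: M=289.0625, payoff=0.0000, prob=0.010974
DDUDUD: M=120.2500, payoff=0.0000, prob=0.005487
UDUDUD: M=231.2500, payoff=0.0000, prob=0.010974
DUUDUD: M=187.8906, payoff=0.0000, prob=0.010974
UUUDUD: M=361.3281, payoff=43.8464, prob=0.021948
DDDUUD: M=120.2500, payoff=0.0000, prob=0.005487
UDDUUD: M=231.2500, payoff=0.0000, prob=0.010974
DUDUUD: M=152.6611, payoff=0.0000, prob=0.010974
UUDUUD: M=293.5791, payoff=43.8464, prob=0.021948
DDUUUD: M=152.6611, payoff=0.0000, prob=0.010974
UDUUUD: M=293.5791, payoff=43.8464, prob=0.021948
DUUUUD: M=293.5791, payoff=43.8464, prob=0.021948
UUUUUD: M=564.5752, payoff=0.0000, prob=0.043896
DDDDDU: M=120.2500, payoff=0.0000, prob=0.002743
UDDDDU: M=231.2500, payoff=0.0000, prob=0.005487
DUDDDU: M=150.3125, payoff=0.0000, prob=0.005487
UUDDDU: M=289.0625, payoff=0.0000, prob=0.010974
DDUDDU: M=120.2500, payoff=0.0000, prob=0.005487
UDUDDU: M=231.2500, payoff=0.0000, prob=0.010974
DUUDDU: M=187.8906, payoff=0.0000, prob=0.010974
UUUDDU: M=361.3281, payoff=43.8464, prob=0.021948
DDDUDU: M=120.2500, payoff=0.0000, prob=0.005487
UDDUDU: M=231.2500, payoff=0.0000, prob=0.010974
DUDUDU: M=150.3125, payoff=0.0000, prob=0.010974
UUDUDU: M=289.0625, payoff=43.8464, prob=0.021948
DDUUDU: M=122.1289, payoff=0.0000, prob=0.010974
UDUUDU: M=234.8633, payoff=43.8464, prob=0.021948
DUUUDU: M=234.8633, payoff=43.8464, prob=0.021948
UUUUDU: M=451.6602, payoff=219.9939, prob=0.043896
DDDDUU: M=120.2500, payoff=0.0000, prob=0.005487
UDDDUU: M=231.2500, payoff=0.0000, prob=0.010974
DUDDUU: M=150.3125, payoff=0.0000, prob=0.010974
UUDDUU: M=289.0625, payoff=43.8464, prob=0.021948
DDUDUU: M=120.2500, payoff=0.0000, prob=0.010974
UDUDUU: M=231.2500, payoff=43.8464, prob=0.021948
DUUDUU: M=190.8264, payoff=43.8464, prob=0.021948
UUUDUU: M=366.9739, payoff=219.9939, prob=0.043896
DDDUUU: M=120.2500, payoff=0.0000, prob=0.010974
UDDUUU: M=231.2500, payoff=43.8464, prob=0.021948
DUDUUU: M=190.8264, payoff=43.8464, prob=0.021948
UUDUUU: M=366.9739, payoff=219.9939, prob=0.043896
DDUUUU: M=190.8264, payoff=43.8464, prob=0.021948
UDUUUU: M=366.9739, payoff=219.9939, prob=0.043896
DUUUUU: M=366.9739, payoff=219.9939, prob=0.043896
UUUUUU: M=705.7190, payoff=0.0000, prob=0.087791
Price = Σ prob·payoff / R^6 = 62.719013 / 1.340096 = 46.8019

price = 46.8019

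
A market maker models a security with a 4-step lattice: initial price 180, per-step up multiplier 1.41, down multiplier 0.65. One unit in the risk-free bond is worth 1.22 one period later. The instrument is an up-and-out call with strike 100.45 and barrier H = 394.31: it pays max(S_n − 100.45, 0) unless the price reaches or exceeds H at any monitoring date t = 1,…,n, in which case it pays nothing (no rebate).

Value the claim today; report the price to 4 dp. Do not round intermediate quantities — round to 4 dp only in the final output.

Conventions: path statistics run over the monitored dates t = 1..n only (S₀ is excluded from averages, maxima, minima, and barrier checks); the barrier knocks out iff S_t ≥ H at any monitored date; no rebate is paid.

price = 37.3284

Under the martingale measure an up-move has probability p* = 0.7500; value the claim as the probability-weighted average of per-path payoffs, discounted 4 periods at R = 1.22.
Enumerate all 2^4 = 16 price paths (U = up ×1.41, D = down ×0.65); each path with k up-moves has probability p*^k·(1−p*)^(4−k).
DDDD: M=117.0000, payoff=0.0000, prob=0.003906
UDDD: M=253.8000, payoff=0.0000, prob=0.011719
DUDD: M=164.9700, payoff=0.0000, prob=0.011719
UUDD: M=357.8580, payoff=50.7450, prob=0.035156
DDUD: M=117.0000, payoff=0.0000, prob=0.011719
UDUD: M=253.8000, payoff=50.7450, prob=0.035156
DUUD: M=232.6077, payoff=50.7450, prob=0.035156
UUUD: M=504.5798, payoff=0.0000, prob=0.105469
DDDU: M=117.0000, payoff=0.0000, prob=0.011719
UDDU: M=253.8000, payoff=50.7450, prob=0.035156
DUDU: M=164.9700, payoff=50.7450, prob=0.035156
UUDU: M=357.8580, payoff=227.5269, prob=0.105469
DDUU: M=151.1950, payoff=50.7450, prob=0.035156
UDUU: M=327.9769, payoff=227.5269, prob=0.105469
DUUU: M=327.9769, payoff=227.5269, prob=0.105469
UUUU: M=711.4575, payoff=0.0000, prob=0.316406
Price = Σ prob·payoff / R^4 = 82.694944 / 2.215335 = 37.3284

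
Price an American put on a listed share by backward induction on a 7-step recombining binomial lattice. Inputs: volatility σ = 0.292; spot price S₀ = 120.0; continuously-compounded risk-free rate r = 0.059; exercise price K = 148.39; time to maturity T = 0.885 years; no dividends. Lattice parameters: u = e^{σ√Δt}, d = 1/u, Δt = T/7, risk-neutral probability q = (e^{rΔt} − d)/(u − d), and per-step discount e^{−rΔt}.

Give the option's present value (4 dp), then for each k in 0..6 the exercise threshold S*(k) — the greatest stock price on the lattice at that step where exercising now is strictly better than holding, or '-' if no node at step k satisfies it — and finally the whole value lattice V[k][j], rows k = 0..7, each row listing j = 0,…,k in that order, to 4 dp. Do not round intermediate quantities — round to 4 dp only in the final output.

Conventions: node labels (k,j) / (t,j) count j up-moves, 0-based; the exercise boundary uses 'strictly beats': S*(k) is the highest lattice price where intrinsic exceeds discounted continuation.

params: Δt=0.12643 u=1.10941 d=0.90138 q=0.51006 e^(-rΔt)=0.99257
t_7 payoffs: 90.3745 76.9854 60.5063 40.2241 15.2611 0.0000 0.0000 0.0000
t_6: node(6,0) S=64.3629 payoff=84.0271 vs cont=82.9244 → 84.0271 [stop]  node(6,1) S=79.2168 payoff=69.1732 vs cont=68.0704 → 69.1732 [stop]  node(6,2) S=97.4988 payoff=50.8912 vs cont=49.7884 → 50.8912 [stop]  node(6,3) S=120.0000 payoff=28.3900 vs cont=27.2872 → 28.3900 [stop]  node(6,4) S=147.6941 payoff=0.6959 vs cont=7.4215 → 7.4215 [wait]  node(6,5) S=181.7796 payoff=0.0000 vs cont=0.0000 → 0.0000 [wait]  node(6,6) S=223.7315 payoff=0.0000 vs cont=0.0000 → 0.0000 [wait]  ⇒ S*(6)=120.0000
t_5: node(5,0) S=71.4046 payoff=76.9854 vs cont=75.8826 → 76.9854 [stop]  node(5,1) S=87.8837 payoff=60.5063 vs cont=59.4035 → 60.5063 [stop]  node(5,2) S=108.1659 payoff=40.2241 vs cont=39.1214 → 40.2241 [stop]  node(5,3) S=133.1289 payoff=15.2611 vs cont=17.5633 → 17.5633 [wait]  node(5,4) S=163.8529 payoff=0.0000 vs cont=3.6091 → 3.6091 [wait]  node(5,5) S=201.6676 payoff=0.0000 vs cont=0.0000 → 0.0000 [wait]  ⇒ S*(5)=108.1659
t_4: node(4,0) S=79.2168 payoff=69.1732 vs cont=68.0704 → 69.1732 [stop]  node(4,1) S=97.4988 payoff=50.8912 vs cont=49.7884 → 50.8912 [stop]  node(4,2) S=120.0000 payoff=28.3900 vs cont=28.4528 → 28.4528 [wait]  node(4,3) S=147.6941 payoff=0.6959 vs cont=10.3682 → 10.3682 [wait]  node(4,4) S=181.7796 payoff=0.0000 vs cont=1.7551 → 1.7551 [wait]  ⇒ S*(4)=97.4988
t_3: node(3,0) S=87.8837 payoff=60.5063 vs cont=59.4035 → 60.5063 [stop]  node(3,1) S=108.1659 payoff=40.2241 vs cont=39.1531 → 40.2241 [stop]  node(3,2) S=133.1289 payoff=15.2611 vs cont=19.0857 → 19.0857 [wait]  node(3,3) S=163.8529 payoff=0.0000 vs cont=5.9306 → 5.9306 [wait]  ⇒ S*(3)=108.1659
t_2: node(2,0) S=97.4988 payoff=50.8912 vs cont=49.7884 → 50.8912 [stop]  node(2,1) S=120.0000 payoff=28.3900 vs cont=29.2235 → 29.2235 [wait]  node(2,2) S=147.6941 payoff=0.6959 vs cont=12.2839 → 12.2839 [wait]  ⇒ S*(2)=97.4988
t_1: node(1,0) S=108.1659 payoff=40.2241 vs cont=39.5433 → 40.2241 [stop]  node(1,1) S=133.1289 payoff=15.2611 vs cont=20.4303 → 20.4303 [wait]  ⇒ S*(1)=108.1659
t_0: node(0,0) S=120.0000 payoff=28.3900 vs cont=29.9042 → 29.9042 [wait]  ⇒ S*(0)=-

price = 29.9042
boundary = - 108.1659 97.4988 108.1659 97.4988 108.1659 120.0000
tree:
29.9042
40.2241 20.4303
50.8912 29.2235 12.2839
60.5063 40.2241 19.0857 5.9306
69.1732 50.8912 28.4528 10.3682 1.7551
76.9854 60.5063 40.2241 17.5633 3.6091 0.0000
84.0271 69.1732 50.8912 28.3900 7.4215 0.0000 0.0000
90.3745 76.9854 60.5063 40.2241 15.2611 0.0000 0.0000 0.0000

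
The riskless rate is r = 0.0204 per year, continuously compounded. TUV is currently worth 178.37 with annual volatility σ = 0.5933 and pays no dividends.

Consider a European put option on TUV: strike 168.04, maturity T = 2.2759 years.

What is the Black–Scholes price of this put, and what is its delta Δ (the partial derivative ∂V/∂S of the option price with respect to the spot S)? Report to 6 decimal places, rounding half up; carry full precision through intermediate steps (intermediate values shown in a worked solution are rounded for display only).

price = 49.933236
Δ = -0.285679

σ√T = 0.5933·√2.2759 = 0.895058
d₁ = (ln(S/K) + (r+σ²/2)T) / (σ√T) = (ln(178.37/168.04) + (0.0204+0.5933²/2)·2.2759) / 0.895058 = (0.059658 + 0.446992) / 0.895058 = 0.566053
d₂ = d₁ − σ√T = 0.566053 − 0.895058 = -0.329004
e^{−rT} = 0.954633
N(−d₁) = 0.285679,  N(−d₂) = 0.628924
Put price V = K·e^{−rT}·N(−d₂) − S·N(−d₁) = 100.889754 − 50.956518 = 49.933236
Δ = −N(−d₁) = -0.285679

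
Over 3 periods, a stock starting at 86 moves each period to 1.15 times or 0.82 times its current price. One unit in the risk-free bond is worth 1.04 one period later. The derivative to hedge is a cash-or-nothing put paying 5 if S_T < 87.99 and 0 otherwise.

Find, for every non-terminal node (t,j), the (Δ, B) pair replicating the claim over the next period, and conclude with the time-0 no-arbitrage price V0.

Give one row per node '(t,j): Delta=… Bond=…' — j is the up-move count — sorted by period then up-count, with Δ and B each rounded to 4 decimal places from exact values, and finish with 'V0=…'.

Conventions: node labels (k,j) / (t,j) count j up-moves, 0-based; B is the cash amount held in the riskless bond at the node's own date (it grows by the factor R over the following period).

Risk-neutral probability p* = (R−d)/(u−d) = (1.04−0.82)/(1.15−0.82) = 0.6667.
Payoffs at expiry: V(3,0)=5.0000, V(3,1)=5.0000, V(3,2)=0.0000, V(3,3)=0.0000
  t=2,j=0: stock 57.8264 → up 66.5004 (V=5.0000), down 47.4176 (V=5.0000). Price 4.8077; hedge Δ=0.0000, bond B=4.8077.
  t=2,j=1: stock 81.0980 → up 93.2627 (V=0.0000), down 66.5004 (V=5.0000). Price 1.6026; hedge Δ=-0.1868, bond B=16.7541.
  t=2,j=2: stock 113.7350 → up 130.7952 (V=0.0000), down 93.2627 (V=0.0000). Price 0.0000; hedge Δ=0.0000, bond B=0.0000.
  t=1,j=0: stock 70.5200 → up 81.0980 (V=1.6026), down 57.8264 (V=4.8077). Price 2.5682; hedge Δ=-0.1377, bond B=12.2807.
  t=1,j=1: stock 98.9000 → up 113.7350 (V=0.0000), down 81.0980 (V=1.6026). Price 0.5136; hedge Δ=-0.0491, bond B=5.3699.
  t=0,j=0: stock 86.0000 → up 98.9000 (V=0.5136), down 70.5200 (V=2.5682). Price 1.1524; hedge Δ=-0.0724, bond B=7.3784.
Verification: the root portfolio costs Δ(0,0)·S0 + B(0,0) = 1.1524, matching V0.

(0,0): Delta=-0.0724 Bond=7.3784
(1,0): Delta=-0.1377 Bond=12.2807
(1,1): Delta=-0.0491 Bond=5.3699
(2,0): Delta=0.0000 Bond=4.8077
(2,1): Delta=-0.1868 Bond=16.7541
(2,2): Delta=0.0000 Bond=0.0000
V0=1.1524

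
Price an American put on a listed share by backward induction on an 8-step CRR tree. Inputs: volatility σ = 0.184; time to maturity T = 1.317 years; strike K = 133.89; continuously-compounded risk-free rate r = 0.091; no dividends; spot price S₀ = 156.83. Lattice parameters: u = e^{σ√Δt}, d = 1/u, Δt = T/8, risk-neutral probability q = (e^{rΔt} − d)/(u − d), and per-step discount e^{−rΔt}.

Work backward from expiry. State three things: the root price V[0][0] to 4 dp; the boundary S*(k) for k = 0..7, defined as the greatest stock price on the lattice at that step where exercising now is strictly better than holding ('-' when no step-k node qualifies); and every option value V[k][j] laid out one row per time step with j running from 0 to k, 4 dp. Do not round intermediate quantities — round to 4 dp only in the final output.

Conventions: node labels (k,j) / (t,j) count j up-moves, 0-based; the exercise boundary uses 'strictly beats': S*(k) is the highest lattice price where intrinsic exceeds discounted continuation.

price = 1.4412
boundary = - - - - 116.3424 107.9730 116.3424 125.3605
tree:
1.4412
2.8119 0.4954
5.3507 1.0639 0.1006
9.8746 2.2448 0.2445 0.0000
17.5476 4.6274 0.5941 0.0000 0.0000
25.9170 9.2333 1.4440 0.0000 0.0000 0.0000
33.6843 17.5476 3.5095 0.0000 0.0000 0.0000 0.0000
40.8928 25.9170 8.5295 0.0000 0.0000 0.0000 0.0000 0.0000
47.5828 33.6843 17.5476 0.0000 0.0000 0.0000 0.0000 0.0000 0.0000

params: Δt=0.16462 u=1.07751 d=0.92806 q=0.58234 e^(-rΔt)=0.98513
t_8 payoffs: 47.5828 33.6843 17.5476 0.0000 0.0000 0.0000 0.0000 0.0000 0.0000
t_7: node(7,0) S=92.9972 payoff=40.8928 vs cont=38.9020 → 40.8928 [stop]  node(7,1) S=107.9730 payoff=25.9170 vs cont=23.9261 → 25.9170 [stop]  node(7,2) S=125.3605 payoff=8.5295 vs cont=7.2200 → 8.5295 [stop]  node(7,3) S=145.5480 payoff=0.0000 vs cont=0.0000 → 0.0000 [wait]  node(7,4) S=168.9865 payoff=0.0000 vs cont=0.0000 → 0.0000 [wait]  node(7,5) S=196.1993 payoff=0.0000 vs cont=0.0000 → 0.0000 [wait]  node(7,6) S=227.7944 payoff=0.0000 vs cont=0.0000 → 0.0000 [wait]  node(7,7) S=264.4774 payoff=0.0000 vs cont=0.0000 → 0.0000 [wait]  ⇒ S*(7)=125.3605
t_6: node(6,0) S=100.2057 payoff=33.6843 vs cont=31.6934 → 33.6843 [stop]  node(6,1) S=116.3424 payoff=17.5476 vs cont=15.5567 → 17.5476 [stop]  node(6,2) S=135.0777 payoff=0.0000 vs cont=3.5095 → 3.5095 [wait]  node(6,3) S=156.8300 payoff=0.0000 vs cont=0.0000 → 0.0000 [wait]  node(6,4) S=182.0852 payoff=0.0000 vs cont=0.0000 → 0.0000 [wait]  node(6,5) S=211.4074 payoff=0.0000 vs cont=0.0000 → 0.0000 [wait]  node(6,6) S=245.4515 payoff=0.0000 vs cont=0.0000 → 0.0000 [wait]  ⇒ S*(6)=116.3424
t_5: node(5,0) S=107.9730 payoff=25.9170 vs cont=23.9261 → 25.9170 [stop]  node(5,1) S=125.3605 payoff=8.5295 vs cont=9.2333 → 9.2333 [wait]  node(5,2) S=145.5480 payoff=0.0000 vs cont=1.4440 → 1.4440 [wait]  node(5,3) S=168.9865 payoff=0.0000 vs cont=0.0000 → 0.0000 [wait]  node(5,4) S=196.1993 payoff=0.0000 vs cont=0.0000 → 0.0000 [wait]  node(5,5) S=227.7944 payoff=0.0000 vs cont=0.0000 → 0.0000 [wait]  ⇒ S*(5)=107.9730
t_4: node(4,0) S=116.3424 payoff=17.5476 vs cont=15.9605 → 17.5476 [stop]  node(4,1) S=135.0777 payoff=0.0000 vs cont=4.6274 → 4.6274 [wait]  node(4,2) S=156.8300 payoff=0.0000 vs cont=0.5941 → 0.5941 [wait]  node(4,3) S=182.0852 payoff=0.0000 vs cont=0.0000 → 0.0000 [wait]  node(4,4) S=211.4074 payoff=0.0000 vs cont=0.0000 → 0.0000 [wait]  ⇒ S*(4)=116.3424
t_3: node(3,0) S=125.3605 payoff=8.5295 vs cont=9.8746 → 9.8746 [wait]  node(3,1) S=145.5480 payoff=0.0000 vs cont=2.2448 → 2.2448 [wait]  node(3,2) S=168.9865 payoff=0.0000 vs cont=0.2445 → 0.2445 [wait]  node(3,3) S=196.1993 payoff=0.0000 vs cont=0.0000 → 0.0000 [wait]  ⇒ S*(3)=-
t_2: node(2,0) S=135.0777 payoff=0.0000 vs cont=5.3507 → 5.3507 [wait]  node(2,1) S=156.8300 payoff=0.0000 vs cont=1.0639 → 1.0639 [wait]  node(2,2) S=182.0852 payoff=0.0000 vs cont=0.1006 → 0.1006 [wait]  ⇒ S*(2)=-
t_1: node(1,0) S=145.5480 payoff=0.0000 vs cont=2.8119 → 2.8119 [wait]  node(1,1) S=168.9865 payoff=0.0000 vs cont=0.4954 → 0.4954 [wait]  ⇒ S*(1)=-
t_0: node(0,0) S=156.8300 payoff=0.0000 vs cont=1.4412 → 1.4412 [wait]  ⇒ S*(0)=-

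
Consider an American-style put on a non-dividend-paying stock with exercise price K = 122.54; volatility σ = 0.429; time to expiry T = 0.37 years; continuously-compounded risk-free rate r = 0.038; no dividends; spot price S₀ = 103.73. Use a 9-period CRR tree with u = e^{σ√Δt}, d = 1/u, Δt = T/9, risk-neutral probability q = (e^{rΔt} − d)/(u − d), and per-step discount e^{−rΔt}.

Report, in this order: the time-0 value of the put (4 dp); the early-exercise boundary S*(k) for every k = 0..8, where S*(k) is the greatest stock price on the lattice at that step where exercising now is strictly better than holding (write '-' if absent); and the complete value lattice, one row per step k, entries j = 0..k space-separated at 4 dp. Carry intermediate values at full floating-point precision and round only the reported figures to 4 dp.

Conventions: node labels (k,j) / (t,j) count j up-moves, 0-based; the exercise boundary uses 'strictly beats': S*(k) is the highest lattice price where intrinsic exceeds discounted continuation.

price = 22.7296
boundary = - - - 79.9052 87.1669 79.9052 87.1669 95.0885 103.7300
tree:
22.7296
28.8478 16.3639
35.5845 21.8509 10.6420
42.6348 28.2793 15.1561 5.9258
49.2915 35.3731 20.9047 9.1550 2.5465
55.3937 42.6348 27.7786 13.7379 4.3615 0.6446
60.9875 49.2915 35.3731 19.8756 7.3229 1.2591 0.0000
66.1153 55.3937 42.6348 27.4515 11.9668 2.4593 0.0000 0.0000
70.8159 60.9875 49.2915 35.3731 18.8100 4.8038 0.0000 0.0000 0.0000
75.1249 66.1153 55.3937 42.6348 27.4515 9.3832 0.0000 0.0000 0.0000 0.0000

params: Δt=0.04111 u=1.09088 d=0.91669 q=0.48724 e^(-rΔt)=0.99844
t_9 payoffs: 75.1249 66.1153 55.3937 42.6348 27.4515 9.3832 0.0000 0.0000 0.0000 0.0000
t_8: node(8,0) S=51.7241 payoff=70.8159 vs cont=70.6246 → 70.8159 [stop]  node(8,1) S=61.5525 payoff=60.9875 vs cont=60.7962 → 60.9875 [stop]  node(8,2) S=73.2485 payoff=49.2915 vs cont=49.1002 → 49.2915 [stop]  node(8,3) S=87.1669 payoff=35.3731 vs cont=35.1818 → 35.3731 [stop]  node(8,4) S=103.7300 payoff=18.8100 vs cont=18.6187 → 18.8100 [stop]  node(8,5) S=123.4404 payoff=0.0000 vs cont=4.8038 → 4.8038 [wait]  node(8,6) S=146.8961 payoff=0.0000 vs cont=0.0000 → 0.0000 [wait]  node(8,7) S=174.8087 payoff=0.0000 vs cont=0.0000 → 0.0000 [wait]  node(8,8) S=208.0252 payoff=0.0000 vs cont=0.0000 → 0.0000 [wait]  ⇒ S*(8)=103.7300
t_7: node(7,0) S=56.4247 payoff=66.1153 vs cont=65.9240 → 66.1153 [stop]  node(7,1) S=67.1463 payoff=55.3937 vs cont=55.2024 → 55.3937 [stop]  node(7,2) S=79.9052 payoff=42.6348 vs cont=42.4435 → 42.6348 [stop]  node(7,3) S=95.0885 payoff=27.4515 vs cont=27.2602 → 27.4515 [stop]  node(7,4) S=113.1568 payoff=9.3832 vs cont=11.9668 → 11.9668 [wait]  node(7,5) S=134.6585 payoff=0.0000 vs cont=2.4593 → 2.4593 [wait]  node(7,6) S=160.2458 payoff=0.0000 vs cont=0.0000 → 0.0000 [wait]  node(7,7) S=190.6951 payoff=0.0000 vs cont=0.0000 → 0.0000 [wait]  ⇒ S*(7)=95.0885
t_6: node(6,0) S=61.5525 payoff=60.9875 vs cont=60.7962 → 60.9875 [stop]  node(6,1) S=73.2485 payoff=49.2915 vs cont=49.1002 → 49.2915 [stop]  node(6,2) S=87.1669 payoff=35.3731 vs cont=35.1818 → 35.3731 [stop]  node(6,3) S=103.7300 payoff=18.8100 vs cont=19.8756 → 19.8756 [wait]  node(6,4) S=123.4404 payoff=0.0000 vs cont=7.3229 → 7.3229 [wait]  node(6,5) S=146.8961 payoff=0.0000 vs cont=1.2591 → 1.2591 [wait]  node(6,6) S=174.8087 payoff=0.0000 vs cont=0.0000 → 0.0000 [wait]  ⇒ S*(6)=87.1669
t_5: node(5,0) S=67.1463 payoff=55.3937 vs cont=55.2024 → 55.3937 [stop]  node(5,1) S=79.9052 payoff=42.6348 vs cont=42.4435 → 42.6348 [stop]  node(5,2) S=95.0885 payoff=27.4515 vs cont=27.7786 → 27.7786 [wait]  node(5,3) S=113.1568 payoff=9.3832 vs cont=13.7379 → 13.7379 [wait]  node(5,4) S=134.6585 payoff=0.0000 vs cont=4.3615 → 4.3615 [wait]  node(5,5) S=160.2458 payoff=0.0000 vs cont=0.6446 → 0.6446 [wait]  ⇒ S*(5)=79.9052
t_4: node(4,0) S=73.2485 payoff=49.2915 vs cont=49.1002 → 49.2915 [stop]  node(4,1) S=87.1669 payoff=35.3731 vs cont=35.3410 → 35.3731 [stop]  node(4,2) S=103.7300 payoff=18.8100 vs cont=20.9047 → 20.9047 [wait]  node(4,3) S=123.4404 payoff=0.0000 vs cont=9.1550 → 9.1550 [wait]  node(4,4) S=146.8961 payoff=0.0000 vs cont=2.5465 → 2.5465 [wait]  ⇒ S*(4)=87.1669
t_3: node(3,0) S=79.9052 payoff=42.6348 vs cont=42.4435 → 42.6348 [stop]  node(3,1) S=95.0885 payoff=27.4515 vs cont=28.2793 → 28.2793 [wait]  node(3,2) S=113.1568 payoff=9.3832 vs cont=15.1561 → 15.1561 [wait]  node(3,3) S=134.6585 payoff=0.0000 vs cont=5.9258 → 5.9258 [wait]  ⇒ S*(3)=79.9052
t_2: node(2,0) S=87.1669 payoff=35.3731 vs cont=35.5845 → 35.5845 [wait]  node(2,1) S=103.7300 payoff=18.8100 vs cont=21.8509 → 21.8509 [wait]  node(2,2) S=123.4404 payoff=0.0000 vs cont=10.6420 → 10.6420 [wait]  ⇒ S*(2)=-
t_1: node(1,0) S=95.0885 payoff=27.4515 vs cont=28.8478 → 28.8478 [wait]  node(1,1) S=113.1568 payoff=9.3832 vs cont=16.3639 → 16.3639 [wait]  ⇒ S*(1)=-
t_0: node(0,0) S=103.7300 payoff=18.8100 vs cont=22.7296 → 22.7296 [wait]  ⇒ S*(0)=-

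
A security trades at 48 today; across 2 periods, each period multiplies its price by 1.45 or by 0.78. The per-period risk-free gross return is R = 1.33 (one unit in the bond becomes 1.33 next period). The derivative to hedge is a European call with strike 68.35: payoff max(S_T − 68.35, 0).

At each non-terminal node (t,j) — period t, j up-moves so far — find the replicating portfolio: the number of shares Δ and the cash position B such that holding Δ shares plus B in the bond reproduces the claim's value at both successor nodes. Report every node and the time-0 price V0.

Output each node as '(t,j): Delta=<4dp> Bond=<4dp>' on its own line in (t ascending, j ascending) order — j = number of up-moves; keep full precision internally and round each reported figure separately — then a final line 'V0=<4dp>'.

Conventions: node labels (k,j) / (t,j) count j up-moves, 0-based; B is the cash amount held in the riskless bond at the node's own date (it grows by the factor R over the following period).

(0,0): Delta=0.6251 Bond=-17.5963
(1,0): Delta=0.0000 Bond=0.0000
(1,1): Delta=0.6984 Bond=-28.5093
V0=12.4077

The replicating-portfolio and risk-neutral prices coincide; use p* = (1.33−0.78)/(1.45−0.78) = 0.8209 for the latter.
Payoffs at expiry: V(2,0)=0.0000, V(2,1)=0.0000, V(2,2)=32.5700
Node (1,0) S=37.4400: V=(p*·0.0000+(1−p*)·0.0000)/1.33=0.0000; Δ=(0.0000−0.0000)/(54.2880−29.2032)=0.0000; B=V−Δ·S=0.0000
Node (1,1) S=69.6000: V=(p*·32.5700+(1−p*)·0.0000)/1.33=20.1027; Δ=(32.5700−0.0000)/(100.9200−54.2880)=0.6984; B=V−Δ·S=-28.5093
Node (0,0) S=48.0000: V=(p*·20.1027+(1−p*)·0.0000)/1.33=12.4077; Δ=(20.1027−0.0000)/(69.6000−37.4400)=0.6251; B=V−Δ·S=-17.5963
Verification: the root portfolio costs Δ(0,0)·S0 + B(0,0) = 12.4077, matching V0.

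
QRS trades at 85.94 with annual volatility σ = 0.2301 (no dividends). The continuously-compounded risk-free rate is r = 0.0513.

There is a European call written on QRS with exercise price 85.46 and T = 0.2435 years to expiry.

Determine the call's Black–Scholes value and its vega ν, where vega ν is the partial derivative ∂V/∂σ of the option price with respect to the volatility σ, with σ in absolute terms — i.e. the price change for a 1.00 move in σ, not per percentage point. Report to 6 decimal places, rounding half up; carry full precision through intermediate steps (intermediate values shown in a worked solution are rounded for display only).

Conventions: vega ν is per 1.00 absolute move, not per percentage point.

price = 4.675151
ν = 16.527718

σ√T = 0.2301·√0.2435 = 0.113544
d₁ = (ln(S/K) + (r+σ²/2)T) / (σ√T) = (ln(85.94/85.46) + (0.0513+0.2301²/2)·0.2435) / 0.113544 = (0.005601 + 0.018938) / 0.113544 = 0.216115
d₂ = d₁ − σ√T = 0.216115 − 0.113544 = 0.102571
e^{−rT} = 0.987586
N(d₁) = 0.585551,  N(d₂) = 0.540848
Call price V = S·N(d₁) − K·e^{−rT}·N(d₂) = 50.322250 − 45.647099 = 4.675151
φ(d₁) = (1/√(2π))·e^{−d₁²/2} = 0.389734
ν = S·φ(d₁)·√T = 16.527718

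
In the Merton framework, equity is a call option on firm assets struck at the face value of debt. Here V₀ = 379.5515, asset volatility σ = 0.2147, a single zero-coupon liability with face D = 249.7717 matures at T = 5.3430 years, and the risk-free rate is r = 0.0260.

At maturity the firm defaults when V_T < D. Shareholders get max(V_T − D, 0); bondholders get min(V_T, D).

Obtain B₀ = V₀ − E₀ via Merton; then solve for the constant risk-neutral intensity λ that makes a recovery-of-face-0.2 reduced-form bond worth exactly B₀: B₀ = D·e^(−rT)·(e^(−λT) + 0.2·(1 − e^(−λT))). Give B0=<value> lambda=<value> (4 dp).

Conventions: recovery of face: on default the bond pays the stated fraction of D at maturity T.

With assets at 379.5515 and a single debt payment of 249.7717 at 5.3430 years:
d₁ = [ln(V₀/D) + (r + σ²/2)T] / (σ√T)
   = [ln(379.5515/249.7717) + (0.0260 + 0.5·0.2147²)·5.3430] / (0.2147·√5.3430)
   = [0.418443 + 0.262064] / 0.496278 = 1.371222
d₂ = d₁ − σ√T = 1.371222 − 0.496278 = 0.874944
N(d₁) = 0.914847,  N(d₂) = 0.809198,  e^(−rT) = 0.870299
E₀ = V₀·N(d₁) − D·e^(−rT)·N(d₂)
   = 379.5515·0.914847 − 249.7717·0.870299·0.809198 = 171.331258
B₀ = V₀ − E₀ = 379.5515 − 171.331258 = 208.220242
e^(−λT) = (B₀·e^(rT)/D − 0.2)/(1 − 0.2) = (208.2202·1.149030/249.7717 − 0.2)/0.8 = 0.94734957
λ = −ln(0.94734957)/5.3430 = 0.010123

B0=208.2202 lambda=0.0101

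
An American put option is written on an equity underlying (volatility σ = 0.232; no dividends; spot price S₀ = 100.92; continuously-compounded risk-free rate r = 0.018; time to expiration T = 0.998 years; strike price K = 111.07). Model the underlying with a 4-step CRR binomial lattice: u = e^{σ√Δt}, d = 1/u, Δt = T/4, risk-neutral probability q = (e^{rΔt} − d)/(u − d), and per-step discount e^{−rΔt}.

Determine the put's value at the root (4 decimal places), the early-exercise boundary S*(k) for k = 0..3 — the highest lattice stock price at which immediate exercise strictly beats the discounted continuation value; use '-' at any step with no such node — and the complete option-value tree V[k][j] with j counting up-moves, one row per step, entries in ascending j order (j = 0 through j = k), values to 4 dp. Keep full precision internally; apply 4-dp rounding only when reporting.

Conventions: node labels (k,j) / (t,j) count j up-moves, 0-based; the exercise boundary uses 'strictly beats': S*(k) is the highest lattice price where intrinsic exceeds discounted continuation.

Δt=0.24950  u=1.12287  d=0.89058  q=0.49044  discount=0.99552
step 4 (expiry): payoffs max(K−S,0) = 47.5857 31.0273 10.1500 0.0000 0.0000
step 3: (k=3,j=0): S=71.2843, K−S=39.7857, hold=39.2880 ⇒ V=39.7857 exercise | (k=3,j=1): S=89.8772, K−S=21.1928, hold=20.6951 ⇒ V=21.1928 exercise | (k=3,j=2): S=113.3196, K−S=0.0000, hold=5.1489 ⇒ V=5.1489 continue | (k=3,j=3): S=142.8764, K−S=0.0000, hold=0.0000 ⇒ V=0.0000 continue  boundary S*=89.8772
step 2: (k=2,j=0): S=80.0427, K−S=31.0273, hold=30.5296 ⇒ V=31.0273 exercise | (k=2,j=1): S=100.9200, K−S=10.1500, hold=13.2645 ⇒ V=13.2645 continue | (k=2,j=2): S=127.2427, K−S=0.0000, hold=2.6119 ⇒ V=2.6119 continue  boundary S*=80.0427
step 1: (k=1,j=0): S=89.8772, K−S=21.1928, hold=22.2158 ⇒ V=22.2158 continue | (k=1,j=1): S=113.3196, K−S=0.0000, hold=8.0040 ⇒ V=8.0040 continue  boundary S*=-
step 0: (k=0,j=0): S=100.9200, K−S=10.1500, hold=15.1775 ⇒ V=15.1775 continue  boundary S*=-

price = 15.1775
boundary = - - 80.0427 89.8772
tree:
15.1775
22.2158 8.0040
31.0273 13.2645 2.6119
39.7857 21.1928 5.1489 0.0000
47.5857 31.0273 10.1500 0.0000 0.0000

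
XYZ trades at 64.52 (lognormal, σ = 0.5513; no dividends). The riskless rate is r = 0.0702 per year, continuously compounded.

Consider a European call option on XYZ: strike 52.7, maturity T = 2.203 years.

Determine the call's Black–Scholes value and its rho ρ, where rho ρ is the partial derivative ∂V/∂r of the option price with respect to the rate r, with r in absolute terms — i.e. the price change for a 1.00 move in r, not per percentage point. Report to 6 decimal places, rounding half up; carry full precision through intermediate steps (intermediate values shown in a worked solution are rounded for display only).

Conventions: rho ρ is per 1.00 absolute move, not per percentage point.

σ√T = 0.5513·√2.203 = 0.818267
d₁ = (ln(S/K) + (r+σ²/2)T) / (σ√T) = (ln(64.52/52.7) + (0.0702+0.5513²/2)·2.203) / 0.818267 = (0.202360 + 0.489431) / 0.818267 = 0.845434
d₂ = d₁ − σ√T = 0.845434 − 0.818267 = 0.027167
e^{−rT} = 0.856714
N(d₁) = 0.801066,  N(d₂) = 0.510837
Call price V = S·N(d₁) − K·e^{−rT}·N(d₂) = 51.684762 − 23.063687 = 28.621075
ρ = K·T·e^{−rT}·N(d₂) = 50.809303

price = 28.621075
ρ = 50.809303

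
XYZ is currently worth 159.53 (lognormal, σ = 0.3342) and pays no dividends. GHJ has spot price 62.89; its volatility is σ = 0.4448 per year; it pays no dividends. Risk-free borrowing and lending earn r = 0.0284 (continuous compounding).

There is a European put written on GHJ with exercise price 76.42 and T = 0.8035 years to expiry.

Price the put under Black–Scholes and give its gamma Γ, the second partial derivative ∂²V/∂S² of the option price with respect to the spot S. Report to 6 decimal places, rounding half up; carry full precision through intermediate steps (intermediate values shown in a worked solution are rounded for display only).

σ√T = 0.4448·√0.8035 = 0.398711
d₁ = (ln(S/K) + (r+σ²/2)T) / (σ√T) = (ln(62.89/76.42) + (0.0284+0.4448²/2)·0.8035) / 0.398711 = (-0.194857 + 0.102304) / 0.398711 = -0.232130
d₂ = d₁ − σ√T = -0.232130 − 0.398711 = -0.630841
e^{−rT} = 0.977439
N(−d₁) = 0.591782,  N(−d₂) = 0.735928
Put price V = K·e^{−rT}·N(−d₂) − S·N(−d₁) = 54.970775 − 37.217146 = 17.753629
φ(d₁) = (1/√(2π))·e^{−d₁²/2} = 0.388337
Γ = φ(d₁) / (S·σ·√T) = 0.015487

price = 17.753629
Γ = 0.015487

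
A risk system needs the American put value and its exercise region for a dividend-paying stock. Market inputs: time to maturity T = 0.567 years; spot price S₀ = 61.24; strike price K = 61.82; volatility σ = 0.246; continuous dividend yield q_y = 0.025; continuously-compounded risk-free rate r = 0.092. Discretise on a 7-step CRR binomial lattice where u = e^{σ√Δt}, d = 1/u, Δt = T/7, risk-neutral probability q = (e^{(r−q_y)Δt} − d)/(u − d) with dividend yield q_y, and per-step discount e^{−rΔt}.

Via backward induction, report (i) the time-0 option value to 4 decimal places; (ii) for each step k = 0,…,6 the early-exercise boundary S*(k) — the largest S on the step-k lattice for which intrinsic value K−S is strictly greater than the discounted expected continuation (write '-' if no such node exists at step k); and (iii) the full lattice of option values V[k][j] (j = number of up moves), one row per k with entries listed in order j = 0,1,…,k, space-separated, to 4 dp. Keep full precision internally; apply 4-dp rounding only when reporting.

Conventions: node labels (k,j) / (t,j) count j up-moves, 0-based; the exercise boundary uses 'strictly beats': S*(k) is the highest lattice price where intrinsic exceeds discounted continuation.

Δt=0.08100, u=1.07252, d=0.93238, q=0.52133, disc=e^(-rΔt)=0.99258
k=7 terminal: V=max(K-S,0) → 24.3061 18.6677 12.1817 4.7209 0.0000 0.0000 0.0000 0.0000
k=6: j=0 S=40.2345 intr=21.5855 cont=21.2080 V=21.5855[EX]; j=1 S=46.2818 intr=15.5382 cont=15.1728 V=15.5382[EX]; j=2 S=53.2381 intr=8.5819 cont=8.2306 V=8.5819[EX]; j=3 S=61.2400 intr=0.5800 cont=2.2430 V=2.2430[hold]; j=4 S=70.4446 intr=0.0000 cont=0.0000 V=0.0000[hold]; j=5 S=81.0326 intr=0.0000 cont=0.0000 V=0.0000[hold]; j=6 S=93.2121 intr=0.0000 cont=0.0000 V=0.0000[hold]  S*(6)=53.2381
k=5: j=0 S=43.1523 intr=18.6677 cont=18.2960 V=18.6677[EX]; j=1 S=49.6383 intr=12.1817 cont=11.8232 V=12.1817[EX]; j=2 S=57.0991 intr=4.7209 cont=5.2380 V=5.2380[hold]; j=3 S=65.6812 intr=0.0000 cont=1.0657 V=1.0657[hold]; j=4 S=75.5534 intr=0.0000 cont=0.0000 V=0.0000[hold]; j=5 S=86.9093 intr=0.0000 cont=0.0000 V=0.0000[hold]  S*(5)=49.6383
k=4: j=0 S=46.2818 intr=15.5382 cont=15.1728 V=15.5382[EX]; j=1 S=53.2381 intr=8.5819 cont=8.4982 V=8.5819[EX]; j=2 S=61.2400 intr=0.5800 cont=3.0401 V=3.0401[hold]; j=3 S=70.4446 intr=0.0000 cont=0.5063 V=0.5063[hold]; j=4 S=81.0326 intr=0.0000 cont=0.0000 V=0.0000[hold]  S*(4)=53.2381
k=3: j=0 S=49.6383 intr=12.1817 cont=11.8232 V=12.1817[EX]; j=1 S=57.0991 intr=4.7209 cont=5.6505 V=5.6505[hold]; j=2 S=65.6812 intr=0.0000 cont=1.7064 V=1.7064[hold]; j=3 S=75.5534 intr=0.0000 cont=0.2406 V=0.2406[hold]  S*(3)=49.6383
k=2: j=0 S=53.2381 intr=8.5819 cont=8.7116 V=8.7116[hold]; j=1 S=61.2400 intr=0.5800 cont=3.5676 V=3.5676[hold]; j=2 S=70.4446 intr=0.0000 cont=0.9352 V=0.9352[hold]  S*(2)=-
k=1: j=0 S=57.0991 intr=4.7209 cont=5.9851 V=5.9851[hold]; j=1 S=65.6812 intr=0.0000 cont=2.1789 V=2.1789[hold]  S*(1)=-
k=0: j=0 S=61.2400 intr=0.5800 cont=3.9711 V=3.9711[hold]  S*(0)=-

price = 3.9711
boundary = - - - 49.6383 53.2381 49.6383 53.2381
tree:
3.9711
5.9851 2.1789
8.7116 3.5676 0.9352
12.1817 5.6505 1.7064 0.2406
15.5382 8.5819 3.0401 0.5063 0.0000
18.6677 12.1817 5.2380 1.0657 0.0000 0.0000
21.5855 15.5382 8.5819 2.2430 0.0000 0.0000 0.0000
24.3061 18.6677 12.1817 4.7209 0.0000 0.0000 0.0000 0.0000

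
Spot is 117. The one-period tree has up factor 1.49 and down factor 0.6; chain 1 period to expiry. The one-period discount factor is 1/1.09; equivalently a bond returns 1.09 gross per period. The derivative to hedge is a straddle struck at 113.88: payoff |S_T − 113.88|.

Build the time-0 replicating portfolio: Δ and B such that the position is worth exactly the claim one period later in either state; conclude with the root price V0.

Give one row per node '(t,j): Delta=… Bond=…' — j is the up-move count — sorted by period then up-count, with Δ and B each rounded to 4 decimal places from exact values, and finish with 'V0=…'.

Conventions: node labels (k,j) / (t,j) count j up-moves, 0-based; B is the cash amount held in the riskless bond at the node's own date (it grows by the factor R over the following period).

(0,0): Delta=0.1610 Bond=29.7013
V0=48.5440

Since d<R<u, set p* = (R−d)/(u−d) = 0.5506; price each node as the discounted p*-expectation of its children.
Terminal payoffs: V(1,0)=43.6800, V(1,1)=60.4500
(0,0): S=117.0000. Δ = (V_up−V_dn)/(S_up−S_dn) = (60.4500−43.6800)/(174.3300−70.2000) = 0.1610. V = [p*·60.4500 + (1−p*)·43.6800]/1.09 = 48.5440. B = V − Δ·S = 29.7013.
As a check, the time-0 holding Δ(0,0)·S0 + B(0,0) comes to 48.5440 — exactly V0.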